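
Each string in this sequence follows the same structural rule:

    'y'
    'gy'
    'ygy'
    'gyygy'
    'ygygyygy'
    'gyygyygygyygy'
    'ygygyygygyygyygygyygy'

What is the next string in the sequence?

Each term (from the third on) is the two preceding terms concatenated in order: term 3 = y·gy = ygy.
Continuing: gyygyygygyygy · ygygyygygyygyygygyygy gives term 8.

gyygyygygyygyygygyygygyygyygygyygy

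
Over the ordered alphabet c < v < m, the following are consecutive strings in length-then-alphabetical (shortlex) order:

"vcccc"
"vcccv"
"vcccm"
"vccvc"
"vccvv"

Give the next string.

vccvm

The successor of vccvv increments the rightmost position that isn't already m and resets every position after it to c.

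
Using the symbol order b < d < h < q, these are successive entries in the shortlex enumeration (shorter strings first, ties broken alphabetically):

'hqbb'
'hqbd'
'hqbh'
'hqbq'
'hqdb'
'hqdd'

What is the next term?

hqdh

Find the rightmost character of hqdd below q, bump it to the next letter, and reset everything to its right to b.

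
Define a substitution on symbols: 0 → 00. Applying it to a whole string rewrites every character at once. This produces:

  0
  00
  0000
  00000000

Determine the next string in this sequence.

0000000000000000

Expanding 00000000: 0→00, 0→00, 0→00, 0→00, 0→00, 0→00, 0→00, 0→00. Concatenated: 00 00 00 00 00 00 00 00.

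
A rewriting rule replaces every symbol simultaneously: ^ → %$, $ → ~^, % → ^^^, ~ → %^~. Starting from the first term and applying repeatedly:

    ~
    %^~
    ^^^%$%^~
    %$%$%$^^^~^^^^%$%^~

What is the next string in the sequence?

^^^~^^^^~^^^^~^%$%$%$%^~%$%$%$%$^^^~^^^^%$%^~

φ(%$%$%$^^^~^^^^%$%^~) expands symbol-by-symbol to ^^^ ~^ ^^^ ~^ ^^^ ~^ %$ %$ %$ %^~ %$ %$ %$ %$ ^^^ ~^ ^^^ %$ %^~; joining the 19 pieces gives the next term.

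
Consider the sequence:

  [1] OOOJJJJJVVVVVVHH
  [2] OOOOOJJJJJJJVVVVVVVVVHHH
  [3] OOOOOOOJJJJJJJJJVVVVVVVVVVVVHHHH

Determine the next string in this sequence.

OOOOOOOOOJJJJJJJJJJJVVVVVVVVVVVVVVVHHHHH

Term n consists of 2n+1 O's, followed by 2n+3 J's, followed by 3n+3 V's, followed by n+1 H's (n = 1, 2, …).
At n = 4 the blocks have lengths 9, 11, 15, 5.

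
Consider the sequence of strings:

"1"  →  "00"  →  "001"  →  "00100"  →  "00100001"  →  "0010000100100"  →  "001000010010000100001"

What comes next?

From term 3 onward, concatenate the last term with the second-to-last: 00·1 = 001, 001·00 = 00100, …
Continuing: 001000010010000100001 · 0010000100100 gives term 8.

0010000100100001000010010000100100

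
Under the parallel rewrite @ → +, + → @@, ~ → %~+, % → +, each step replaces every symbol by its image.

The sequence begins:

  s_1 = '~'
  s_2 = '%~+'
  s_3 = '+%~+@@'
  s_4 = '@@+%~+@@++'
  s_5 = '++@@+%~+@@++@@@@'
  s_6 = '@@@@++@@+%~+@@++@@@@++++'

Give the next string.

φ(@@@@++@@+%~+@@++@@@@++++) expands symbol-by-symbol to + + + + @@ @@ + + @@ + %~+ @@ + + @@ @@ + + + + @@ @@ @@ @@; joining the 24 pieces gives the next term.

++++@@@@++@@+%~+@@++@@@@++++@@@@@@@@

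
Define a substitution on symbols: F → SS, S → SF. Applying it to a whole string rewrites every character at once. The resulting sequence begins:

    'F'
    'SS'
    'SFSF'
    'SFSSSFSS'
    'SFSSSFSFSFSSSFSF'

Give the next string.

SFSSSFSFSFSSSFSSSFSSSFSFSFSSSFSS

Replace each of the 16 characters of SFSSSFSFSFSSSFSF in place — SF SS SF SF SF SS SF SS SF SS SF SF SF SS SF SS — and concatenate.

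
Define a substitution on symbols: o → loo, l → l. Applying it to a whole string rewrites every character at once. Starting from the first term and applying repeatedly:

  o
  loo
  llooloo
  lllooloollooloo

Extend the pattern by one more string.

Rewriting the 15 symbols of lllooloollooloo one by one yields l l l loo loo l loo loo l l loo loo l loo loo; concatenated:

llllooloollooloolllooloollooloo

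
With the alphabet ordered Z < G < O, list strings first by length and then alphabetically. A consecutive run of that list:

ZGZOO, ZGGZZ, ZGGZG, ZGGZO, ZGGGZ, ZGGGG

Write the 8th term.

Advancing 2 positions from ZGGGG through ZGGGG → ZGGGO reaches term 8.

ZGGOZ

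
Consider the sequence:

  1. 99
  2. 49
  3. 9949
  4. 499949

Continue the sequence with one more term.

9949499949

Each term (from the third on) is the two preceding terms concatenated in order: term 3 = 99·49 = 9949.
Continuing: 9949 · 499949 gives term 5.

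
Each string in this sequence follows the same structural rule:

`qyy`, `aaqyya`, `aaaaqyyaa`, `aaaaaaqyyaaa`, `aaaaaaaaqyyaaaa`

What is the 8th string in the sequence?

Each term wraps the previous one in aa on the left and a on the right.
From aaaaaaaaqyyaaaa, 3 further steps: aaaaaaaaqyyaaaa → aaaaaaaaaaqyyaaaaa → aaaaaaaaaaaaqyyaaaaaa → (answer).

aaaaaaaaaaaaaaqyyaaaaaaa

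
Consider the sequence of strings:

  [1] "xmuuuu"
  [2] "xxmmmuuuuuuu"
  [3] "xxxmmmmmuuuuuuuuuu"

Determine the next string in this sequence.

xxxxmmmmmmmuuuuuuuuuuuuu

Term n consists of n x's, followed by 2n-1 m's, followed by 3n+1 u's (n = 1, 2, …).
At n = 4 the blocks have lengths 4, 7, 13.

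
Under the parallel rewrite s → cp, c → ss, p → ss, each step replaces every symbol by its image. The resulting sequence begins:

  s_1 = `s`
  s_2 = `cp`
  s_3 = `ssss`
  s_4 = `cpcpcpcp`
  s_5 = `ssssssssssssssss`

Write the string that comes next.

Applying the rule to each of the 16 symbols of ssssssssssssssss gives the pieces cp cp cp cp cp cp cp cp cp cp cp cp cp cp cp cp, which concatenate to the answer.

cpcpcpcpcpcpcpcpcpcpcpcpcpcpcpcp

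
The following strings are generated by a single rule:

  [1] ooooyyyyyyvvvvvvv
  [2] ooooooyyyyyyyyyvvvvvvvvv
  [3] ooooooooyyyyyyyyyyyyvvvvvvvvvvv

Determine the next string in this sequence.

ooooooooooyyyyyyyyyyyyyyyvvvvvvvvvvvvv

The n-th term is 2n o's then 3n y's then 2n+3 v's, where the shown terms are n = 2, 3, 4.
At n = 5 the blocks have lengths 10, 15, 13.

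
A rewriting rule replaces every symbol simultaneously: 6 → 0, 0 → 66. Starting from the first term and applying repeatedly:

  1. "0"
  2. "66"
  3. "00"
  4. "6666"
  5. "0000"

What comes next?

Rewriting each symbol of 0000: 0→66, 0→66, 0→66, 0→66, which concatenates to 66 66 66 66.

66666666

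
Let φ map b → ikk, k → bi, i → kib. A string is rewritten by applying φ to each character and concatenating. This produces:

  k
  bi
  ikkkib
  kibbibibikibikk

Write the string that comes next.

Rewriting the 15 symbols of kibbibibikibikk one by one yields bi kib ikk ikk kib ikk kib ikk kib bi kib ikk kib bi bi; concatenated:

bikibikkikkkibikkkibikkkibbikibikkkibbibi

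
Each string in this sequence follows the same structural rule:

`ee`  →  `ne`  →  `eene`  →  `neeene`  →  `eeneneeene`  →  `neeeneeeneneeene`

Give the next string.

eeneneeeneneeeneeeneneeene

From term 3 onward, concatenate the second-to-last term with the last: ee·ne = eene, ne·eene = neeene, …
Continuing: eeneneeene · neeeneeeneneeene gives term 7.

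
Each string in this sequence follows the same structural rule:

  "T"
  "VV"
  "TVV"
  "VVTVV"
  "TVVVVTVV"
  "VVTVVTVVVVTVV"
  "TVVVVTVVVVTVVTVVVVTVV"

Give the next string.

VVTVVTVVVVTVVTVVVVTVVVVTVVTVVVVTVV

Each term (from the third on) is the two preceding terms concatenated in order: term 3 = T·VV = TVV.
The next term joins VVTVVTVVVVTVV and TVVVVTVVVVTVVTVVVVTVV.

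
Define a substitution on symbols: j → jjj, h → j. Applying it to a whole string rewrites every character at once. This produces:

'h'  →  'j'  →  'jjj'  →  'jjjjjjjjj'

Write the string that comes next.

jjjjjjjjjjjjjjjjjjjjjjjjjjj

Expanding jjjjjjjjj: j→jjj, j→jjj, j→jjj, j→jjj, j→jjj, j→jjj, j→jjj, j→jjj, j→jjj. Concatenated: jjj jjj jjj jjj jjj jjj jjj jjj jjj.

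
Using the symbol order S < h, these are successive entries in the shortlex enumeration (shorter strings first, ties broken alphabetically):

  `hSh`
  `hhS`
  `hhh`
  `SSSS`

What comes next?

SSSh

Treat SSSS as a base-2 numeral over the given alphabet and add one, carrying through any trailing h's.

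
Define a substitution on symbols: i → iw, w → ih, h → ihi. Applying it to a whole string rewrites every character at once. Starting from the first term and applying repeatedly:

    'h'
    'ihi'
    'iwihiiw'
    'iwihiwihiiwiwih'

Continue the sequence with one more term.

Replace each of the 15 characters of iwihiwihiiwiwih in place — iw ih iw ihi iw ih iw ihi iw iw ih iw ih iw ihi — and concatenate.

iwihiwihiiwihiwihiiwiwihiwihiwihi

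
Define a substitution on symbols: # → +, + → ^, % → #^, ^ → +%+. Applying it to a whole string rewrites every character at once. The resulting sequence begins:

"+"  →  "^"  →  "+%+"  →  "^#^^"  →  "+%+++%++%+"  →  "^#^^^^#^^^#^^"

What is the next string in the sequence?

Rewriting the 13 symbols of ^#^^^^#^^^#^^ one by one yields +%+ + +%+ +%+ +%+ +%+ + +%+ +%+ +%+ + +%+ +%+; concatenated:

+%+++%++%++%++%+++%++%++%+++%++%+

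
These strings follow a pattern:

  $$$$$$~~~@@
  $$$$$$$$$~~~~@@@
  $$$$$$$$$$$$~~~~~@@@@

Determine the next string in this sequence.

The n-th term is 3n $'s then n+1 ~'s then n @'s, where the shown terms are n = 2, 3, 4.
For the next term, n = 5, so the run lengths are 15, 6, 5.

$$$$$$$$$$$$$$$~~~~~~@@@@@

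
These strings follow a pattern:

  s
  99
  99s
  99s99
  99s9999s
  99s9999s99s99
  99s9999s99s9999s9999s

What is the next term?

99s9999s99s9999s9999s99s9999s99s99

Each term (from the third on) is the previous term followed by the one before it: term 3 = 99·s = 99s.
So term 8 is 99s9999s99s9999s9999s·99s9999s99s99.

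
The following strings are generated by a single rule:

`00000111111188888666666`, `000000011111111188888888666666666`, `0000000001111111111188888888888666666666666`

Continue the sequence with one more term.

Each string has the form 0^{2n+1} 1^{2n+3} 8^{3n-1} 6^{3n}, where the shown terms are n = 2, 3, 4.
At n = 5 the blocks have lengths 11, 13, 14, 15.

00000000000111111111111188888888888888666666666666666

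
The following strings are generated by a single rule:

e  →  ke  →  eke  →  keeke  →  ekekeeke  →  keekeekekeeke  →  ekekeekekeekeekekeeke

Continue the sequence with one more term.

keekeekekeekeekekeekekeekeekekeeke

Each term (from the third on) is the two preceding terms concatenated in order: term 3 = e·ke = eke.
Continuing: keekeekekeeke · ekekeekekeekeekekeeke gives term 8.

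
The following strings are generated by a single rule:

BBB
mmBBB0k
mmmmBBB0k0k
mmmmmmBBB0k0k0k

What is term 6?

Every step adds mm to the front and 0k to the end of the previous string.
From mmmmmmBBB0k0k0k, 2 further steps: mmmmmmBBB0k0k0k → mmmmmmmmBBB0k0k0k0k → (answer).

mmmmmmmmmmBBB0k0k0k0k0k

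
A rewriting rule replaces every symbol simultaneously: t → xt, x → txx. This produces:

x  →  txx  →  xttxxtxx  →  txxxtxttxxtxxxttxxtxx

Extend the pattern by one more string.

Rewriting the 21 symbols of txxxtxttxxtxxxttxxtxx one by one yields xt txx txx txx xt txx xt xt txx txx xt txx txx txx xt xt txx txx xt txx txx; concatenated:

xttxxtxxtxxxttxxxtxttxxtxxxttxxtxxtxxxtxttxxtxxxttxxtxx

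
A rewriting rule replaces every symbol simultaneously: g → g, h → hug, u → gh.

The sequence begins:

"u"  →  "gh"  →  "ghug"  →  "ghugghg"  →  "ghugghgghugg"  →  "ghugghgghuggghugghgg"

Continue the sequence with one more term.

Rewriting the 20 symbols of ghugghgghuggghugghgg one by one yields g hug gh g g hug g g hug gh g g g hug gh g g hug g g; concatenated:

ghugghgghuggghugghggghugghgghuggg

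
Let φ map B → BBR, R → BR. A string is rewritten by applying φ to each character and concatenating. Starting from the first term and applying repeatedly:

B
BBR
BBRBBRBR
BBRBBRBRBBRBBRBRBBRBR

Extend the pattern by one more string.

Replace each of the 21 characters of BBRBBRBRBBRBBRBRBBRBR in place — BBR BBR BR BBR BBR BR BBR BR BBR BBR BR BBR BBR BR BBR BR BBR BBR BR BBR BR — and concatenate.

BBRBBRBRBBRBBRBRBBRBRBBRBBRBRBBRBBRBRBBRBRBBRBBRBRBBRBR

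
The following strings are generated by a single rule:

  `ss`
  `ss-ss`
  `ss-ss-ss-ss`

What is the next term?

ss-ss-ss-ss-ss-ss-ss-ss

Each string is two copies of the previous one joined by '-'.
So the next term is two copies of ss-ss-ss-ss with '-' between the halves.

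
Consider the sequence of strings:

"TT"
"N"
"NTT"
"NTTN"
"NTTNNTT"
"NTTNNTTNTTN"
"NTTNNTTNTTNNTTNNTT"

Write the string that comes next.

NTTNNTTNTTNNTTNNTTNTTNNTTNTTN

Each term (from the third on) is the previous term followed by the one before it: term 3 = N·TT = NTT.
Continuing: NTTNNTTNTTNNTTNNTT · NTTNNTTNTTN gives term 8.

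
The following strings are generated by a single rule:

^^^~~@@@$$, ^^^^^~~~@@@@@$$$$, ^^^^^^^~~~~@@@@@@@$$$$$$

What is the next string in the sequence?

The n-th term is 2n+1 ^'s then n+1 ~'s then 2n+1 @'s then 2n $'s (n = 1, 2, …).
At n = 4 the blocks have lengths 9, 5, 9, 8.

^^^^^^^^^~~~~~@@@@@@@@@$$$$$$$$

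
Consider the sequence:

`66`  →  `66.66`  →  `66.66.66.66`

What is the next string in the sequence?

66.66.66.66.66.66.66.66

Every step duplicates the string with '.' between the halves.
One more doubling of 66.66.66.66 gives the answer.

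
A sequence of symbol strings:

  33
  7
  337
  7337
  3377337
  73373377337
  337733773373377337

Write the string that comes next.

73373377337337733773373377337

Each term (from the third on) is the two preceding terms concatenated in order: term 3 = 33·7 = 337.
Continuing: 73373377337 · 337733773373377337 gives term 8.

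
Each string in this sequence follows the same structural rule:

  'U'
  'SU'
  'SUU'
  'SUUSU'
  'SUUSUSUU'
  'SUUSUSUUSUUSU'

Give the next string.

SUUSUSUUSUUSUSUUSUSUU

This is a Fibonacci-style word recurrence s(k) = s(k−1)·s(k−2): e.g. SU·U = SUU.
Continuing: SUUSUSUUSUUSU · SUUSUSUU gives term 7.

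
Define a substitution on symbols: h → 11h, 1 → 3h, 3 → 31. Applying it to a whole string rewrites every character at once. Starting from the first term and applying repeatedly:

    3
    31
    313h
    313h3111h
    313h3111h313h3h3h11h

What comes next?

Rewriting the 20 symbols of 313h3111h313h3h3h11h one by one yields 31 3h 31 11h 31 3h 3h 3h 11h 31 3h 31 11h 31 11h 31 11h 3h 3h 11h; concatenated:

313h3111h313h3h3h11h313h3111h3111h3111h3h3h11h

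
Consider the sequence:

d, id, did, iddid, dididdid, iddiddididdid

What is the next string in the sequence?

Each term (from the third on) is the two preceding terms concatenated in order: term 3 = d·id = did.
The next term joins dididdid and iddiddididdid.

dididdididdiddididdid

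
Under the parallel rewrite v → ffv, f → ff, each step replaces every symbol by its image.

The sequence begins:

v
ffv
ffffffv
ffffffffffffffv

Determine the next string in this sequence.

Replace each of the 15 characters of ffffffffffffffv in place — ff ff ff ff ff ff ff ff ff ff ff ff ff ff ffv — and concatenate.

ffffffffffffffffffffffffffffffv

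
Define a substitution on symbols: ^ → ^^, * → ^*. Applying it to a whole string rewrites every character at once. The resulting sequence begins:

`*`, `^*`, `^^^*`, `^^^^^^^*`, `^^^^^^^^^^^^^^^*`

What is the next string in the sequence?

Applying the rule to each of the 16 symbols of ^^^^^^^^^^^^^^^* gives the pieces ^^ ^^ ^^ ^^ ^^ ^^ ^^ ^^ ^^ ^^ ^^ ^^ ^^ ^^ ^^ ^*, which concatenate to the answer.

^^^^^^^^^^^^^^^^^^^^^^^^^^^^^^^*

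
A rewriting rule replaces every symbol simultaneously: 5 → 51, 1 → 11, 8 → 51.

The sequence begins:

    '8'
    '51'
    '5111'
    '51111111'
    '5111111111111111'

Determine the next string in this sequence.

Rewriting the 16 symbols of 5111111111111111 one by one yields 51 11 11 11 11 11 11 11 11 11 11 11 11 11 11 11; concatenated:

51111111111111111111111111111111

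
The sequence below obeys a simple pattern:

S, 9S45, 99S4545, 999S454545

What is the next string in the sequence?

9999S45454545

Each term wraps the previous one in 9 on the left and 45 on the right.
So the next term is 9·999S454545·45.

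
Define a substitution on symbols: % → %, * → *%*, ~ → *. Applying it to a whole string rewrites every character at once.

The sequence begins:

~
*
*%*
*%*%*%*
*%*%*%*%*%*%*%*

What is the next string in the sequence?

Applying the rule to each of the 15 symbols of *%*%*%*%*%*%*%* gives the pieces *%* % *%* % *%* % *%* % *%* % *%* % *%* % *%*, which concatenate to the answer.

*%*%*%*%*%*%*%*%*%*%*%*%*%*%*%*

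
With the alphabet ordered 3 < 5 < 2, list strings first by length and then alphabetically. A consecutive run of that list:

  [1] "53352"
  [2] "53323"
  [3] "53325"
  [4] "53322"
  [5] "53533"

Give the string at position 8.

Continuing the enumeration 3 steps past 53533: 53533 → 53535 → 53532 → (answer).

53553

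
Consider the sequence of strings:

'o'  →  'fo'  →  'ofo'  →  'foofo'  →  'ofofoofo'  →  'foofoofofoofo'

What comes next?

Each term (from the third on) is the two preceding terms concatenated in order: term 3 = o·fo = ofo.
The next term joins ofofoofo and foofoofofoofo.

ofofoofofoofoofofoofo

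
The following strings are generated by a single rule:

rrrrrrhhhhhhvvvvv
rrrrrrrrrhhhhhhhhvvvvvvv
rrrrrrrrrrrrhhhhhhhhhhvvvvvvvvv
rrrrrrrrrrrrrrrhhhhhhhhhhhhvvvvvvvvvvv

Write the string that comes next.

rrrrrrrrrrrrrrrrrrhhhhhhhhhhhhhhvvvvvvvvvvvvv

Each string has the form r^{3n} h^{2n+2} v^{2n+1}, where the shown terms are n = 2, 3, 4, 5.
Setting n = 6 gives 18, 14, 13 characters in each block.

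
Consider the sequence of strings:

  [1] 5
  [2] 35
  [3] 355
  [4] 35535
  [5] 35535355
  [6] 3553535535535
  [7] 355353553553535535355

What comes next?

This is a Fibonacci-style word recurrence s(k) = s(k−1)·s(k−2): e.g. 35·5 = 355.
Continuing: 355353553553535535355 · 3553535535535 gives term 8.

3553535535535355353553553535535535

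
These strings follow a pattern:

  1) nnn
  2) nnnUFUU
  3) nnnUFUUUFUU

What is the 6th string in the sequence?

The strings grow by a fixed suffix UFUU each time.
From nnnUFUUUFUU, 3 further steps: nnnUFUUUFUU → nnnUFUUUFUUUFUU → nnnUFUUUFUUUFUUUFUU → (answer).

nnnUFUUUFUUUFUUUFUUUFUU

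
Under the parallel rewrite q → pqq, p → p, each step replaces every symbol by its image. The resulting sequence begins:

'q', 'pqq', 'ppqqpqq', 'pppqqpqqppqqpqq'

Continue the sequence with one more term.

ppppqqpqqppqqpqqpppqqpqqppqqpqq

Replace each of the 15 characters of pppqqpqqppqqpqq in place — p p p pqq pqq p pqq pqq p p pqq pqq p pqq pqq — and concatenate.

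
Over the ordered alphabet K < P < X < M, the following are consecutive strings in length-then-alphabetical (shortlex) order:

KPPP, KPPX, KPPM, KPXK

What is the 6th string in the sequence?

Stepping forward 2 times from KPXK: KPXK → KPXP, then the target.

KPXX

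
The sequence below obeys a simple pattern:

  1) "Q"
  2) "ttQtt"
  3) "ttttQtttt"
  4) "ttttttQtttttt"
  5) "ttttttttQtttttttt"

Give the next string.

Each term wraps the previous one in tt on the left and tt on the right.
So the next term is tt·ttttttttQtttttttt·tt.

ttttttttttQtttttttttt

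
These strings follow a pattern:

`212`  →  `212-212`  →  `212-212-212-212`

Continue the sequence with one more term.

s(k+1) = s(k)·-·s(k) — each term doubles the last with '-' between the halves.
Doubling 212-212-212-212 with '-' between the halves:

212-212-212-212-212-212-212-212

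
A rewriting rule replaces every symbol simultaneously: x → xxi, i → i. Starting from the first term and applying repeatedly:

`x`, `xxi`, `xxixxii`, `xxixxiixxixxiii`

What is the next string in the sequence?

Rewriting the 15 symbols of xxixxiixxixxiii one by one yields xxi xxi i xxi xxi i i xxi xxi i xxi xxi i i i; concatenated:

xxixxiixxixxiiixxixxiixxixxiiii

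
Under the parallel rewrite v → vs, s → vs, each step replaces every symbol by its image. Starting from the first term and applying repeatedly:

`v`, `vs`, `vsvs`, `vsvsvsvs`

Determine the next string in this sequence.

Rewriting each symbol of vsvsvsvs: v→vs, s→vs, v→vs, s→vs, v→vs, s→vs, v→vs, s→vs, which concatenates to vs vs vs vs vs vs vs vs.

vsvsvsvsvsvsvsvs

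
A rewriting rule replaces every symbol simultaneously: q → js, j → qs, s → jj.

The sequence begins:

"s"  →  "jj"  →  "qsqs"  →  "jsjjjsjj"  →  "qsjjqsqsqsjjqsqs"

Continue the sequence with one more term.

Rewriting the 16 symbols of qsjjqsqsqsjjqsqs one by one yields js jj qs qs js jj js jj js jj qs qs js jj js jj; concatenated:

jsjjqsqsjsjjjsjjjsjjqsqsjsjjjsjj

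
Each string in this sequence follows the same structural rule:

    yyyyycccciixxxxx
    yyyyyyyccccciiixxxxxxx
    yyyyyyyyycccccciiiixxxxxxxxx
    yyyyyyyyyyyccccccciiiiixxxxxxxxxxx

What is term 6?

yyyyyyyyyyyyyyyccccccccciiiiiiixxxxxxxxxxxxxxx

Term n consists of 2n+1 y's, followed by n+2 c's, followed by n i's, followed by 2n+1 x's, where the shown terms are n = 2, 3, 4, 5.
For term 6, n = 7, so the run lengths are 15, 9, 7, 15.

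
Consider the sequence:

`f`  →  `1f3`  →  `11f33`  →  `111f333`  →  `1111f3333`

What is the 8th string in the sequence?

1111111f3333333

s(k+1) = 1·s(k)·3, so each term gains 1 as a prefix and 3 as a suffix.
From 1111f3333, 3 further steps: 1111f3333 → 11111f33333 → 111111f333333 → (answer).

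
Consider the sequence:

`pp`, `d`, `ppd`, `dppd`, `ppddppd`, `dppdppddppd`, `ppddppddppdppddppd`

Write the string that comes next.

From term 3 onward, concatenate the second-to-last term with the last: pp·d = ppd, d·ppd = dppd, …
The next term joins dppdppddppd and ppddppddppdppddppd.

dppdppddppdppddppddppdppddppd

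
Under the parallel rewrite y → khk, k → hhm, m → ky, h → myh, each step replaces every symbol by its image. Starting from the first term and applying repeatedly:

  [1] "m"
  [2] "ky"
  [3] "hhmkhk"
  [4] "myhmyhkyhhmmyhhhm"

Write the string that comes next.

Replace each of the 17 characters of myhmyhkyhhmmyhhhm in place — ky khk myh ky khk myh hhm khk myh myh ky ky khk myh myh myh ky — and concatenate.

kykhkmyhkykhkmyhhhmkhkmyhmyhkykykhkmyhmyhmyhky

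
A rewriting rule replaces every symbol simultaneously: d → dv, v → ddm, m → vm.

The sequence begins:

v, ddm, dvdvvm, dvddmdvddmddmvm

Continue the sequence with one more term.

Replace each of the 15 characters of dvddmdvddmddmvm in place — dv ddm dv dv vm dv ddm dv dv vm dv dv vm ddm vm — and concatenate.

dvddmdvdvvmdvddmdvdvvmdvdvvmddmvm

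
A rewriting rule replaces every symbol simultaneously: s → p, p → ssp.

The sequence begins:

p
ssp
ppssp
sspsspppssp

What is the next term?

Expanding sspsspppssp: s→p, s→p, p→ssp, s→p, s→p, p→ssp, p→ssp, p→ssp, s→p, s→p, p→ssp. Concatenated: p p ssp p p ssp ssp ssp p p ssp.

ppsspppsspsspsspppssp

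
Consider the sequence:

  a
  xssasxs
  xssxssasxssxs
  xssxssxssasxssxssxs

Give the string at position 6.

Every step adds xss to the front and sxs to the end of the previous string.
From xssxssxssasxssxssxs, 2 further steps: xssxssxssasxssxssxs → xssxssxssxssasxssxssxssxs → (answer).

xssxssxssxssxssasxssxssxssxssxs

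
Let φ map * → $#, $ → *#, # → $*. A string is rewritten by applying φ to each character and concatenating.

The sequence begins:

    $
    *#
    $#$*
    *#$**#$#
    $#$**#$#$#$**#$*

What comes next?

Applying the rule to each of the 16 symbols of $#$**#$#$#$**#$* gives the pieces *# $* *# $# $# $* *# $* *# $* *# $# $# $* *# $#, which concatenate to the answer.

*#$**#$#$#$**#$**#$**#$#$#$**#$#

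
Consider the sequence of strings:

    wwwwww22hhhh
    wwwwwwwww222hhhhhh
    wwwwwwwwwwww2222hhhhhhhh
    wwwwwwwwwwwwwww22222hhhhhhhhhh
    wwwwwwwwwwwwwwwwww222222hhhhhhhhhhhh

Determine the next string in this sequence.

Term n consists of 3n w's, followed by n 2's, followed by 2n h's, where the shown terms are n = 2, 3, 4, 5, 6.
Setting n = 7 gives 21, 7, 14 characters in each block.

wwwwwwwwwwwwwwwwwwwww2222222hhhhhhhhhhhhhh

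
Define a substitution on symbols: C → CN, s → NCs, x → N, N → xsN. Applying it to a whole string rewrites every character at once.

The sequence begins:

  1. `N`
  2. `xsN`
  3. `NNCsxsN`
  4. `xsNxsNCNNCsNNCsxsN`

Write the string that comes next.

NNCsxsNNNCsxsNCNxsNxsNCNNCsxsNxsNCNNCsNNCsxsN

Replace each of the 18 characters of xsNxsNCNNCsNNCsxsN in place — N NCs xsN N NCs xsN CN xsN xsN CN NCs xsN xsN CN NCs N NCs xsN — and concatenate.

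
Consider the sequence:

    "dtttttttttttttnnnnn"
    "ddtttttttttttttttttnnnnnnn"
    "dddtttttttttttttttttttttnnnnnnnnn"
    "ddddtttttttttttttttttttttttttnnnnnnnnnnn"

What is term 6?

ddddddtttttttttttttttttttttttttttttttttnnnnnnnnnnnnnnn

Reading off run lengths: d runs 1, 2, 3, 4; t runs 13, 17, 21, 25; n runs 5, 7, 9, 11 — each is linear in n, where the shown terms are n = 3, 4, 5, 6.
For term 6, n = 8, so the run lengths are 6, 33, 15.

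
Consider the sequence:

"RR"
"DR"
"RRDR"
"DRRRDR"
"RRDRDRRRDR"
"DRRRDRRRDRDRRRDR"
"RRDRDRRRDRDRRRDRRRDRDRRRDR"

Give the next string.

DRRRDRRRDRDRRRDRRRDRDRRRDRDRRRDRRRDRDRRRDR

This is a Fibonacci-style word recurrence s(k) = s(k−2)·s(k−1): e.g. RR·DR = RRDR.
So term 8 is DRRRDRRRDRDRRRDR·RRDRDRRRDRDRRRDRRRDRDRRRDR.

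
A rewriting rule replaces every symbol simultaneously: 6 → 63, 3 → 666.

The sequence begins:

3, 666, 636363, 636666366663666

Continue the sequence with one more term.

φ(636666366663666) expands symbol-by-symbol to 63 666 63 63 63 63 666 63 63 63 63 666 63 63 63; joining the 15 pieces gives the next term.

636666363636366663636363666636363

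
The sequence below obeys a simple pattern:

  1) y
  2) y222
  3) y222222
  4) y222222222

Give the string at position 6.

Every step adds 222 to the end: s(k+1) = s(k)·222.
From y222222222, 2 further steps: y222222222 → y222222222222 → (answer).

y222222222222222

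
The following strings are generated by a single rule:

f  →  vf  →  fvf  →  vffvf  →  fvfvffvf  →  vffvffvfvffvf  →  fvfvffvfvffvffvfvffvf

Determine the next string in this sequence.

From term 3 onward, concatenate the second-to-last term with the last: f·vf = fvf, vf·fvf = vffvf, …
So term 8 is vffvffvfvffvf·fvfvffvfvffvffvfvffvf.

vffvffvfvffvffvfvffvfvffvffvfvffvf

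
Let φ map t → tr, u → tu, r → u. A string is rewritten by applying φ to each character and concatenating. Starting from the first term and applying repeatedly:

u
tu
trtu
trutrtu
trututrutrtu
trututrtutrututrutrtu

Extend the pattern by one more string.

Replace each of the 21 characters of trututrtutrututrutrtu in place — tr u tu tr tu tr u tr tu tr u tu tr tu tr u tu tr u tr tu — and concatenate.

trututrtutrutrtutrututrtutrututrutrtu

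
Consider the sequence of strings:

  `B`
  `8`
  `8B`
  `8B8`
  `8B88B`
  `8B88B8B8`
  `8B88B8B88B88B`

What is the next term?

8B88B8B88B88B8B88B8B8

From term 3 onward, concatenate the last term with the second-to-last: 8·B = 8B, 8B·8 = 8B8, …
Continuing: 8B88B8B88B88B · 8B88B8B8 gives term 8.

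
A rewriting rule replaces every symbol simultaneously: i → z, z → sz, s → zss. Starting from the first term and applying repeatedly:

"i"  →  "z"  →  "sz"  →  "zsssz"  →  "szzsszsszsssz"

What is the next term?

zssszszzsszssszzsszssszzsszsszsssz

Replace each of the 13 characters of szzsszsszsssz in place — zss sz sz zss zss sz zss zss sz zss zss zss sz — and concatenate.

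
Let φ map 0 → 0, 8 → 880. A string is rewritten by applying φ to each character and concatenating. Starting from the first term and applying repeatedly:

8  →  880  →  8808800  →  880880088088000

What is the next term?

Rewriting the 15 symbols of 880880088088000 one by one yields 880 880 0 880 880 0 0 880 880 0 880 880 0 0 0; concatenated:

8808800880880008808800880880000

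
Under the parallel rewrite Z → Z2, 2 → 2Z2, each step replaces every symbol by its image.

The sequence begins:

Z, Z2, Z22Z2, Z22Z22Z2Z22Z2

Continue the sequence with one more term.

Z22Z22Z2Z22Z22Z2Z22Z2Z22Z22Z2Z22Z2

Applying the rule to each of the 13 symbols of Z22Z22Z2Z22Z2 gives the pieces Z2 2Z2 2Z2 Z2 2Z2 2Z2 Z2 2Z2 Z2 2Z2 2Z2 Z2 2Z2, which concatenate to the answer.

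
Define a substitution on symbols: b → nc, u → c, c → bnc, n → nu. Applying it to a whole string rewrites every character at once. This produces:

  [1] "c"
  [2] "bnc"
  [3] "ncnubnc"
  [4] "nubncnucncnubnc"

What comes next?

Replace each of the 15 characters of nubncnucncnubnc in place — nu c nc nu bnc nu c bnc nu bnc nu c nc nu bnc — and concatenate.

nucncnubncnucbncnubncnucncnubnc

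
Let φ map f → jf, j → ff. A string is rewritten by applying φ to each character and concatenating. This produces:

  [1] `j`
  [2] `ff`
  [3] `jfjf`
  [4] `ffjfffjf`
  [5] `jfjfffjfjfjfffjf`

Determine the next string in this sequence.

Rewriting the 16 symbols of jfjfffjfjfjfffjf one by one yields ff jf ff jf jf jf ff jf ff jf ff jf jf jf ff jf; concatenated:

ffjfffjfjfjfffjfffjfffjfjfjfffjf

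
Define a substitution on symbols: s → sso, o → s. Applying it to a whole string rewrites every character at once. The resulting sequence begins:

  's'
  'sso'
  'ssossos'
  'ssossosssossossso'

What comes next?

Replace each of the 17 characters of ssossosssossossso in place — sso sso s sso sso s sso sso sso s sso sso s sso sso sso s — and concatenate.

ssossosssossosssossossosssossosssossossos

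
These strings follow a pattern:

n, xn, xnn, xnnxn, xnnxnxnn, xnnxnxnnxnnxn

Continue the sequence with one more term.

From term 3 onward, concatenate the last term with the second-to-last: xn·n = xnn, xnn·xn = xnnxn, …
Continuing: xnnxnxnnxnnxn · xnnxnxnn gives term 7.

xnnxnxnnxnnxnxnnxnxnn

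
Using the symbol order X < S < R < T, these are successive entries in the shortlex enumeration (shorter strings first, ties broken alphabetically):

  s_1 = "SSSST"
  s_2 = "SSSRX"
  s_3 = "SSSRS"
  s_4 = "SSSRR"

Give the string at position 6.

Stepping forward 2 times from SSSRR: SSSRR → SSSRT, then the target.

SSSTX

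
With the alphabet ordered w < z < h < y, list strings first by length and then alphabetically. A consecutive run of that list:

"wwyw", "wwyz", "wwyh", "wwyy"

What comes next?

wzww

The successor of wwyy increments the rightmost position that isn't already y and resets every position after it to w.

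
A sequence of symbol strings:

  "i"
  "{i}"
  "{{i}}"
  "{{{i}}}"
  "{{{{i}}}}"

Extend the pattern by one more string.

Each term wraps the previous one in { on the left and } on the right.
So the next term is {·{{{{i}}}}·}.

{{{{{i}}}}}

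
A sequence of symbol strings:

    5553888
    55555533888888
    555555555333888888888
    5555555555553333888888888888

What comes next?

Reading off run lengths: 5 runs 3, 6, 9, 12; 3 runs 1, 2, 3, 4; 8 runs 3, 6, 9, 12 — each is linear in n (n = 1, 2, …).
For the next term, n = 5, so the run lengths are 15, 5, 15.

55555555555555533333888888888888888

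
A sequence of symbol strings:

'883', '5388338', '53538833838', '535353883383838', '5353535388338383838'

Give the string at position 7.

535353535353883383838383838

s(k+1) = 53·s(k)·38, so each term gains 53 as a prefix and 38 as a suffix.
From 5353535388338383838, 2 further steps: 5353535388338383838 → 53535353538833838383838 → (answer).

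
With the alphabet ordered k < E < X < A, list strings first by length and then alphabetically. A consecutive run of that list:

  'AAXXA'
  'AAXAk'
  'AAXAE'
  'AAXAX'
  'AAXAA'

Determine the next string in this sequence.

Treat AAXAA as a base-4 numeral over the given alphabet and add one, carrying through any trailing A's.

AAAkk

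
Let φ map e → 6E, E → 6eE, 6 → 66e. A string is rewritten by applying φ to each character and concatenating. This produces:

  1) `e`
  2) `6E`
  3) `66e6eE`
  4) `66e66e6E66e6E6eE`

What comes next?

66e66e6E66e66e6E66e6eE66e66e6E66e6eE66e6E6eE

Applying the rule to each of the 16 symbols of 66e66e6E66e6E6eE gives the pieces 66e 66e 6E 66e 66e 6E 66e 6eE 66e 66e 6E 66e 6eE 66e 6E 6eE, which concatenate to the answer.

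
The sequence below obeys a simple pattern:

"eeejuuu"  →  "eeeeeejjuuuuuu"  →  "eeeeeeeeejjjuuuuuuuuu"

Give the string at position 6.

Reading off run lengths: e runs 3, 6, 9; j runs 1, 2, 3; u runs 3, 6, 9 — each is linear in n (n = 1, 2, …).
At n = 6 the blocks have lengths 18, 6, 18.

eeeeeeeeeeeeeeeeeejjjjjjuuuuuuuuuuuuuuuuuu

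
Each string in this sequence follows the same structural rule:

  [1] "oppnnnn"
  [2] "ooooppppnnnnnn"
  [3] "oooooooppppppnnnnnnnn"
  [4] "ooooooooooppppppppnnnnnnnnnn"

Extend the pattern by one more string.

Reading off run lengths: o runs 1, 4, 7, 10; p runs 2, 4, 6, 8; n runs 4, 6, 8, 10 — each is linear in n (n = 1, 2, …).
For the next term, n = 5, so the run lengths are 13, 10, 12.

oooooooooooooppppppppppnnnnnnnnnnnn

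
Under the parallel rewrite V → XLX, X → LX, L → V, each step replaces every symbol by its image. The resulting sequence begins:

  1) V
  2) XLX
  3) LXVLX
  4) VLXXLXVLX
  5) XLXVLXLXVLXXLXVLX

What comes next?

Replace each of the 17 characters of XLXVLXLXVLXXLXVLX in place — LX V LX XLX V LX V LX XLX V LX LX V LX XLX V LX — and concatenate.

LXVLXXLXVLXVLXXLXVLXLXVLXXLXVLX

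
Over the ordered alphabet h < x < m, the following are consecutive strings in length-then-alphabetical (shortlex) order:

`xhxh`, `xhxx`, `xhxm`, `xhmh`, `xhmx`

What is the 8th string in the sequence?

xxhx

Advancing 3 positions from xhmx through xhmx → xhmm → xxhh reaches term 8.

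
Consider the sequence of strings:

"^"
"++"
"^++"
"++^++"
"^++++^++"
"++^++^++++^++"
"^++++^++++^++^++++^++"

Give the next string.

This is a Fibonacci-style word recurrence s(k) = s(k−2)·s(k−1): e.g. ^·++ = ^++.
So term 8 is ++^++^++++^++·^++++^++++^++^++++^++.

++^++^++++^++^++++^++++^++^++++^++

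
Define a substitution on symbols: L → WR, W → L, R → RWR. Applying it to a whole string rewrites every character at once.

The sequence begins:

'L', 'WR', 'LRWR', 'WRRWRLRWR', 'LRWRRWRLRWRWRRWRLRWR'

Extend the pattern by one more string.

Replace each of the 20 characters of LRWRRWRLRWRWRRWRLRWR in place — WR RWR L RWR RWR L RWR WR RWR L RWR L RWR RWR L RWR WR RWR L RWR — and concatenate.

WRRWRLRWRRWRLRWRWRRWRLRWRLRWRRWRLRWRWRRWRLRWR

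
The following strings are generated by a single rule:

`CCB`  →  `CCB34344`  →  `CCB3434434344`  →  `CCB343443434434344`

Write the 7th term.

CCB343443434434344343443434434344

The strings grow by a fixed suffix 34344 each time.
From CCB343443434434344, 3 further steps: CCB343443434434344 → CCB34344343443434434344 → CCB3434434344343443434434344 → (answer).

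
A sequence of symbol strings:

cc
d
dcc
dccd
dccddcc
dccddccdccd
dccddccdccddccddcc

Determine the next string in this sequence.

Each term (from the third on) is the previous term followed by the one before it: term 3 = d·cc = dcc.
Continuing: dccddccdccddccddcc · dccddccdccd gives term 8.

dccddccdccddccddccdccddccdccd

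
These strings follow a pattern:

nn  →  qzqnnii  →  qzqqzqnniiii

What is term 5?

qzqqzqqzqqzqnniiiiiiii

Each term wraps the previous one in qzq on the left and ii on the right.
From qzqqzqnniiii, 2 further steps: qzqqzqnniiii → qzqqzqqzqnniiiiii → (answer).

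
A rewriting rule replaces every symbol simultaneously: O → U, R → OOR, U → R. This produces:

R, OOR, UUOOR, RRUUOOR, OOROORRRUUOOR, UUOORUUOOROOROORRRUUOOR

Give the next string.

Replace each of the 23 characters of UUOORUUOOROOROORRRUUOOR in place — R R U U OOR R R U U OOR U U OOR U U OOR OOR OOR R R U U OOR — and concatenate.

RRUUOORRRUUOORUUOORUUOOROOROORRRUUOOR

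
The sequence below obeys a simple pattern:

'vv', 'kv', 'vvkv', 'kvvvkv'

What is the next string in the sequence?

vvkvkvvvkv

From term 3 onward, concatenate the second-to-last term with the last: vv·kv = vvkv, kv·vvkv = kvvvkv, …
So term 5 is vvkv·kvvvkv.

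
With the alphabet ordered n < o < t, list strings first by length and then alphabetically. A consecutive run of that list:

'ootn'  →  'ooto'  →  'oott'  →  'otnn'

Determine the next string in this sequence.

otno

The successor of otnn increments the rightmost position that isn't already t and resets every position after it to n.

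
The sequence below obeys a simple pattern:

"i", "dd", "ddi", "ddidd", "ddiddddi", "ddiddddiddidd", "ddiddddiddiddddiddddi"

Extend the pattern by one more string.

ddiddddiddiddddiddddiddiddddiddidd

From term 3 onward, concatenate the last term with the second-to-last: dd·i = ddi, ddi·dd = ddidd, …
So term 8 is ddiddddiddiddddiddddi·ddiddddiddidd.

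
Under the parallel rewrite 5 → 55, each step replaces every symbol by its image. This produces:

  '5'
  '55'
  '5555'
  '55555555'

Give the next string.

5555555555555555

Apply φ to 55555555 symbol by symbol: 5→55, 5→55, 5→55, 5→55, 5→55, 5→55, 5→55, 5→55; joined: 55 55 55 55 55 55 55 55.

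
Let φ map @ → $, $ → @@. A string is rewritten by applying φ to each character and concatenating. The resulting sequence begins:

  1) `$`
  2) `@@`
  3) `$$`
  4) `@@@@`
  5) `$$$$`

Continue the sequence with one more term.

Expanding $$$$: $→@@, $→@@, $→@@, $→@@. Concatenated: @@ @@ @@ @@.

@@@@@@@@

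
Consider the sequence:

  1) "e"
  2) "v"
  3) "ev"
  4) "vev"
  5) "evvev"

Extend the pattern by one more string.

vevevvev

This is a Fibonacci-style word recurrence s(k) = s(k−2)·s(k−1): e.g. e·v = ev.
Continuing: vev · evvev gives term 6.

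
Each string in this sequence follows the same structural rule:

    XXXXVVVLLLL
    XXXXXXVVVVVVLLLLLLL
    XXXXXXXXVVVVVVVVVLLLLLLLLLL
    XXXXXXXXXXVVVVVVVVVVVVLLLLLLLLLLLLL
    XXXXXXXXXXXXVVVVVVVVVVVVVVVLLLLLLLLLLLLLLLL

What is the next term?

XXXXXXXXXXXXXXVVVVVVVVVVVVVVVVVVLLLLLLLLLLLLLLLLLLL

Reading off run lengths: X runs 4, 6, 8, 10, 12; V runs 3, 6, 9, 12, 15; L runs 4, 7, 10, 13, 16 — each is linear in n (n = 1, 2, …).
For the next term, n = 6, so the run lengths are 14, 18, 19.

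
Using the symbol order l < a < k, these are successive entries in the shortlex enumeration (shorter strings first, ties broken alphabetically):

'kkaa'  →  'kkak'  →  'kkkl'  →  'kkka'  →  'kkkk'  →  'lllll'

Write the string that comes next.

lllla

The successor of lllll increments the rightmost position that isn't already k and resets every position after it to l.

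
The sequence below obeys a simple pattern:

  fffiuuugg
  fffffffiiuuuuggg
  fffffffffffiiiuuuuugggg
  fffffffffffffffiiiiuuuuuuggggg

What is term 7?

Each string has the form f^{4n-1} i^{n} u^{n+2} g^{n+1} (n = 1, 2, …).
Setting n = 7 gives 27, 7, 9, 8 characters in each block.

fffffffffffffffffffffffffffiiiiiiiuuuuuuuuugggggggg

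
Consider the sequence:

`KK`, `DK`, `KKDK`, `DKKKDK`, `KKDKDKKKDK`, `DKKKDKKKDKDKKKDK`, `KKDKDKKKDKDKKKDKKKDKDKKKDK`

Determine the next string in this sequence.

DKKKDKKKDKDKKKDKKKDKDKKKDKDKKKDKKKDKDKKKDK

From term 3 onward, concatenate the second-to-last term with the last: KK·DK = KKDK, DK·KKDK = DKKKDK, …
The next term joins DKKKDKKKDKDKKKDK and KKDKDKKKDKDKKKDKKKDKDKKKDK.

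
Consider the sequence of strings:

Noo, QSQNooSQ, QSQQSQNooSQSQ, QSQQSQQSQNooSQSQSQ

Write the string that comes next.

Every step adds QSQ to the front and SQ to the end of the previous string.
So the next term is QSQ·QSQQSQQSQNooSQSQSQ·SQ.

QSQQSQQSQQSQNooSQSQSQSQ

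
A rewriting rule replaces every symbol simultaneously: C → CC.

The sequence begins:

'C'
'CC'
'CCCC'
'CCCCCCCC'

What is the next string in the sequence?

CCCCCCCCCCCCCCCC

Expanding CCCCCCCC: C→CC, C→CC, C→CC, C→CC, C→CC, C→CC, C→CC, C→CC. Concatenated: CC CC CC CC CC CC CC CC.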